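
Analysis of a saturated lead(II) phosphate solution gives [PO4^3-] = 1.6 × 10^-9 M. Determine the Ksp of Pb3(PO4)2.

Pb3(PO4)2(s) ⇌ 3 Pb^2+(aq) + 2 PO4^3-(aq)
Stoichiometry gives [Pb^2+] = (3/2)[PO4^3-] = 2.40 x 10^-9 M.
Ksp = [Pb^2+]^3[PO4^3-]^2
Ksp = (2.40 × 10^-9)^3 × (1.6 x 10^-9)^2 = 3.5 × 10^-44

Ksp ≈ 3.5 × 10^-44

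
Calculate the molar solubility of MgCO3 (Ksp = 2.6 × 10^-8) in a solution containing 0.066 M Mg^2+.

MgCO3(s) ⇌ Mg^2+(aq) + CO3^2-(aq)
Ksp = [Mg^2+][CO3^2-]
If s mol/L dissolves here, [Mg^2+] = 0.066 + s ≈ 0.066, [CO3^2-] = s (Ksp is small, so little additional dissolves).
Ksp ≈ 0.066 × s
s = 3.9 × 10^-7 M
Check: s = 3.9 x 10^-7 ≪ 0.066, so the approximation is valid.

s ≈ 3.9 × 10^-7 M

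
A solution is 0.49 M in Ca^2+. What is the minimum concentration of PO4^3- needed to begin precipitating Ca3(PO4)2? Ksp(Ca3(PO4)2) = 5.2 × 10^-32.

Ca3(PO4)2(s) <=> 3 Ca^2+ + 2 PO4^3-
Ksp = [Ca^2+]^3[PO4^3-]^2
Precipitation begins when Q = Ksp. With [Ca^2+] = 0.49 M:
5.2 × 10^-32 = (0.49)^3 × [PO4^3-]^2
[PO4^3-] = (5.2 × 10^-32 / 1.18 x 10^-1)^(1/2) = 6.6 × 10^-16 M

6.6e-16 M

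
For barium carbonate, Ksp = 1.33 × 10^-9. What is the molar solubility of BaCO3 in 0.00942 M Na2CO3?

1.41 × 10^-7 M

BaCO3(s) ⇌ Ba^2+ + CO3^2-
Ksp = [Ba^2+][CO3^2-]
Let s = moles of BaCO3 that dissolve per litre. [Ba^2+] = s, [CO3^2-] = 0.00942 + s ≈ 0.00942 (common-ion effect: CO3^2- is already 0.00942 M).
Ksp ≈ s × 0.00942
s = 1.41 × 10^-7 M
Check: s = 1.4 × 10^-7 ≪ 0.00942, so the approximation is valid.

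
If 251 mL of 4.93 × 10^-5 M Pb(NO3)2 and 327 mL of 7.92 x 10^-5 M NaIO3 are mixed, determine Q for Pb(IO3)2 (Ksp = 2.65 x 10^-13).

4.30 × 10^-14

Total volume = 251 + 327 = 578 mL.
[Pb^2+] = 4.93 × 10^-5 × (251/578) = 2.141 x 10^-5 M
[IO3^-] = 7.92 × 10^-5 × (327/578) = 4.481 x 10^-5 M
Pb(IO3)2(s) ⇌ Pb^2+ + 2 IO3^-, so Q = [Pb^2+][IO3^-]^2
Q = (2.141 × 10^-5)(4.481 × 10^-5)^2 = 4.30 × 10^-14
Q < Ksp, so no precipitate of Pb(IO3)2 forms.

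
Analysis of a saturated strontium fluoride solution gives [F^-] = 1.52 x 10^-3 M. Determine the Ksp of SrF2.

1.76 × 10^-9

SrF2(s) <=> Sr^2+(aq) + 2 F^-(aq)
Stoichiometry gives [Sr^2+] = (1/2)[F^-] = 7.600 × 10^-4 M.
Ksp = [Sr^2+][F^-]^2
Ksp = 7.600 × 10^-4 × (1.52 x 10^-3)^2 = 1.76 × 10^-9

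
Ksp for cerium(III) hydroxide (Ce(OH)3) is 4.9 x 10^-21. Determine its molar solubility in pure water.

Ce(OH)3(s) ⇌ Ce^3+(aq) + 3 OH^-(aq)
Ksp = [Ce^3+][OH^-]^3
With molar solubility s: [Ce^3+] = s, [OH^-] = 3s.
Ksp = s(3s)^3 = 27s^4
s = (4.9 x 10^-21 / 27)^(1/4) = 3.7 × 10^-6 M

3.7 × 10^-6 M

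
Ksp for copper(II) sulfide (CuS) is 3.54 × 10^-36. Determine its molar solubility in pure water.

1.88e-18 M

CuS(s) ⇌ Cu^2+(aq) + S^2-(aq)
Ksp = [Cu^2+][S^2-]
For each mole of CuS that dissolves: [Cu^2+] = s, [S^2-] = s.
Ksp = (s)(s) = s^2
s = √(3.54 × 10^-36) = 1.88 × 10^-18 M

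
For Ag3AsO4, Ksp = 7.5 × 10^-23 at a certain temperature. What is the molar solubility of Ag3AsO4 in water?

s = 1.3 × 10^-6 M

Ag3AsO4(s) ⇌ 3 Ag^+ + AsO4^3-
Ksp = [Ag^+]^3[AsO4^3-]
With molar solubility s: [Ag^+] = 3s, [AsO4^3-] = s.
Substituting: Ksp = (3s)^3s = 27s^4
s^4 = 7.5 × 10^-23 / 27, so s = 1.3 x 10^-6 M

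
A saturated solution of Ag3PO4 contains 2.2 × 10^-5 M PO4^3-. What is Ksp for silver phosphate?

Ksp = 6.3 x 10^-18

Ag3PO4(s) ⇌ 3 Ag^+ + PO4^3-
Stoichiometry gives [Ag^+] = (3/1)[PO4^3-] = 6.60 × 10^-5 M.
Ksp = [Ag^+]^3[PO4^3-]
Ksp = (6.60 × 10^-5)^3 × 2.2 × 10^-5 = 6.3 × 10^-18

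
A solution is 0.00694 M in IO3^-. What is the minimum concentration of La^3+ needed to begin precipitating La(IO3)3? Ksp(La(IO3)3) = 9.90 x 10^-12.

La(IO3)3(s) <=> La^3+ + 3 IO3^-
Ksp = [La^3+][IO3^-]^3
Precipitation begins when Q = Ksp. With [IO3^-] = 0.00694 M:
9.90 x 10^-12 = (0.00694)^3 × [La^3+]
[La^3+] = (9.90 x 10^-12 / 3.343 × 10^-7) = 2.96 × 10^-5 M

[La^3+] ≈ 2.96e-5 M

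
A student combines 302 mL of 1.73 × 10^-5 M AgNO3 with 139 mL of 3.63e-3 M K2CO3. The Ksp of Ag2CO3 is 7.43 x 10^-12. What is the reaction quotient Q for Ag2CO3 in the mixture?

Total volume = 302 + 139 = 441 mL.
[Ag^+] = 1.73 x 10^-5 × (302/441) = 1.185 x 10^-5 M
[CO3^2-] = 3.63 × 10^-3 × (139/441) = 1.144 x 10^-3 M
Ag2CO3(s) <=> 2 Ag^+ + CO3^2-, so Q = [Ag^+]^2[CO3^2-]
Q = (1.185 × 10^-5)^2(1.144 x 10^-3) = 1.61 × 10^-13
Q < Ksp, so no precipitate of Ag2CO3 forms.

Q ≈ 1.61 x 10^-13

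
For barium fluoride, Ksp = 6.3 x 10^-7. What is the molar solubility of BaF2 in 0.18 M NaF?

BaF2(s) ⇌ Ba^2+ + 2 F^-
Ksp = [Ba^2+][F^-]^2
If s mol/L dissolves here, [Ba^2+] = s, [F^-] = 0.18 + 2s ≈ 0.18 (common-ion effect: F^- is already 0.18 M).
Ksp ≈ s × (0.18)^2
s = 1.9 x 10^-5 M
Check: 2s = 3.9 x 10^-5 ≪ 0.18, so the approximation is valid.

1.9 × 10^-5 M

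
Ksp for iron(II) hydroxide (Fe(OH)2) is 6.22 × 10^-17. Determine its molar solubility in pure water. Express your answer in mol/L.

s ≈ 2.50 × 10^-6 M

Fe(OH)2(s) ⇌ Fe^2+ + 2 OH^-
Ksp = [Fe^2+][OH^-]^2
Let s = molar solubility. Then [Fe^2+] = s and [OH^-] = 2s.
Ksp = s(2s)^2 = 4s^3
s = (6.22 × 10^-17 / 4)^(1/3) = 2.50 × 10^-6 M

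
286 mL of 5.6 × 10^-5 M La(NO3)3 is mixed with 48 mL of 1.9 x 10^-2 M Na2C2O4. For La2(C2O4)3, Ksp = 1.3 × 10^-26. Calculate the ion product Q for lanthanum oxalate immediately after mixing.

4.7e-17

Total volume = 286 + 48 = 334 mL.
[La^3+] = 5.6 × 10^-5 × (286/334) = 4.80 × 10^-5 M
[C2O4^2-] = 1.9 × 10^-2 × (48/334) = 2.73 × 10^-3 M
La2(C2O4)3(s) ⇌ 2 La^3+(aq) + 3 C2O4^2-(aq), so Q = [La^3+]^2[C2O4^2-]^3
Q = (4.80 × 10^-5)^2(2.73 x 10^-3)^3 = 4.7 x 10^-17
Q > Ksp, so La2(C2O4)3 will precipitate.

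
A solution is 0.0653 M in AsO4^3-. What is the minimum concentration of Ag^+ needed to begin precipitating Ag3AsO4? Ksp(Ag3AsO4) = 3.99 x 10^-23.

Ag3AsO4(s) ⇌ 3 Ag^+(aq) + AsO4^3-(aq)
Ksp = [Ag^+]^3[AsO4^3-]
Precipitation begins when Q = Ksp. With [AsO4^3-] = 0.0653 M:
3.99 x 10^-23 = (0.0653) × [Ag^+]^3
[Ag^+] = (3.99 x 10^-23 / 6.53 × 10^-2)^(1/3) = 8.49 × 10^-8 M

8.49 × 10^-8 M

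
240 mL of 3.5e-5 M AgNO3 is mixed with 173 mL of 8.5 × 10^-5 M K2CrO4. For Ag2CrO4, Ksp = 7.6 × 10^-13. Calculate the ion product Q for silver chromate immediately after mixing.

Total volume = 240 + 173 = 413 mL.
[Ag^+] = 3.5 × 10^-5 × (240/413) = 2.03 × 10^-5 M
[CrO4^2-] = 8.5 x 10^-5 × (173/413) = 3.56 × 10^-5 M
Ag2CrO4(s) <=> 2 Ag^+ + CrO4^2-, so Q = [Ag^+]^2[CrO4^2-]
Q = (2.03 x 10^-5)^2(3.56 × 10^-5) = 1.5 x 10^-14
Q < Ksp, so no precipitate of Ag2CrO4 forms.

1.5 × 10^-14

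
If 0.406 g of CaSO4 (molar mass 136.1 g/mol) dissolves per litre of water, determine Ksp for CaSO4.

Ksp ≈ 8.90e-6

Molar solubility s = (4.06 × 10^-1 g/L) / (136.1 g/mol) = 2.983 × 10^-3 M.
CaSO4(s) <=> Ca^2+ + SO4^2-
Let s = molar solubility. Then [Ca^2+] = s and [SO4^2-] = s.
Ksp = [Ca^2+][SO4^2-]
Ksp = s × s = s^2
With s = 2.983 × 10^-3: Ksp = 8.90 x 10^-6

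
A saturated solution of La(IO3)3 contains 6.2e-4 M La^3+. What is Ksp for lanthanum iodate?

Ksp = 4.0 × 10^-12

La(IO3)3(s) ⇌ La^3+ + 3 IO3^-
Stoichiometry gives [IO3^-] = (3/1)[La^3+] = 1.86 × 10^-3 M.
Ksp = [La^3+][IO3^-]^3
Ksp = 6.2 × 10^-4 × (1.86 × 10^-3)^3 = 4.0 × 10^-12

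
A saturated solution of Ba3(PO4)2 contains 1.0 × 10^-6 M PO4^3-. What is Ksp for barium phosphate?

Ba3(PO4)2(s) <=> 3 Ba^2+(aq) + 2 PO4^3-(aq)
Stoichiometry gives [Ba^2+] = (3/2)[PO4^3-] = 1.50 × 10^-6 M.
Ksp = [Ba^2+]^3[PO4^3-]^2
Ksp = (1.50 x 10^-6)^3 × (1.0 x 10^-6)^2 = 3.4 x 10^-30

Ksp = 3.4 × 10^-30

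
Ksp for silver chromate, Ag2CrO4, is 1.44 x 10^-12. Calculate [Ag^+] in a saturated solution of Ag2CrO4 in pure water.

1.42 × 10^-4 M

Ag2CrO4(s) ⇌ 2 Ag^+ + CrO4^2-
Ksp = [Ag^+]^2[CrO4^2-]
Let s = molar solubility. Then [Ag^+] = 2s and [CrO4^2-] = s.
So Ksp = (2s)^2 × s = 4s^3
s = (1.44 x 10^-12 / 4)^(1/3) = 7.114 x 10^-5 M
[Ag^+] = 2s = 1.42 × 10^-4 M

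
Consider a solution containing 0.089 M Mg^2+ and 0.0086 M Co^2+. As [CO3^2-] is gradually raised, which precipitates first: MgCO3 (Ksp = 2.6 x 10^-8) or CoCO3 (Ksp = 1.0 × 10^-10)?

CoCO3

Precipitation of each salt starts when its ion product equals its Ksp.
For MgCO3: 2.6 x 10^-8 = 0.089 × [CO3^2-]  ⇒  [CO3^2-] = 2.9 x 10^-7 M.
For CoCO3: 1.0 × 10^-10 = 0.0086 × [CO3^2-]  ⇒  [CO3^2-] = 1.2 × 10^-8 M.
The salt with the lower threshold [CO3^2-] precipitates first: CoCO3.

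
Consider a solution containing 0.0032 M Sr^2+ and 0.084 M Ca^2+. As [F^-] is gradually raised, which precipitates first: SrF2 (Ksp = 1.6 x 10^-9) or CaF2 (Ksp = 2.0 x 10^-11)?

Precipitation of each salt starts when its ion product equals its Ksp.
For SrF2: 1.6 x 10^-9 = 0.0032 × [F^-]^2  ⇒  [F^-] = 7.1 × 10^-4 M.
For CaF2: 2.0 x 10^-11 = 0.084 × [F^-]^2  ⇒  [F^-] = 1.5 x 10^-5 M.
The salt with the lower threshold [F^-] precipitates first: CaF2.

CaF2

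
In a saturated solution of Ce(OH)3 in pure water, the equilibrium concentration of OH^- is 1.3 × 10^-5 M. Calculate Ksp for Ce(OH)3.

9.5 x 10^-21

Ce(OH)3(s) ⇌ Ce^3+ + 3 OH^-
Stoichiometry gives [Ce^3+] = (1/3)[OH^-] = 4.33 x 10^-6 M.
Ksp = [Ce^3+][OH^-]^3
Ksp = 4.33 × 10^-6 × (1.3 x 10^-5)^3 = 9.5 x 10^-21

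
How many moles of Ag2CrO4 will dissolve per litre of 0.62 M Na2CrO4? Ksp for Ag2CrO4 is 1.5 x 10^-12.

s ≈ 7.8 × 10^-7 M

Ag2CrO4(s) ⇌ 2 Ag^+ + CrO4^2-
Ksp = [Ag^+]^2[CrO4^2-]
Let s = moles of Ag2CrO4 that dissolve per litre. [Ag^+] = 2s, [CrO4^2-] = 0.62 + s ≈ 0.62 (common-ion effect: CrO4^2- is already 0.62 M).
Ksp ≈ (2s)^2 × 0.62
s = 7.8 × 10^-7 M
Check: s = 7.8 × 10^-7 ≪ 0.62, so the approximation is valid.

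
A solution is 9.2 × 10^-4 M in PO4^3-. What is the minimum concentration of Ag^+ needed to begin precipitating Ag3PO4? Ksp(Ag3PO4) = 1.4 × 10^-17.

[Ag^+] ≈ 2.5e-5 M

Ag3PO4(s) <=> 3 Ag^+ + PO4^3-
Ksp = [Ag^+]^3[PO4^3-]
Precipitation begins when Q = Ksp. With [PO4^3-] = 9.2 × 10^-4 M:
1.4 × 10^-17 = (9.2 × 10^-4) × [Ag^+]^3
[Ag^+] = (1.4 × 10^-17 / 9.2 × 10^-4)^(1/3) = 2.5 x 10^-5 M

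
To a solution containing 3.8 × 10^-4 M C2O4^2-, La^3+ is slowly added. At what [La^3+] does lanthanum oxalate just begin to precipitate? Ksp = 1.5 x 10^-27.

La2(C2O4)3(s) ⇌ 2 La^3+(aq) + 3 C2O4^2-(aq)
Ksp = [La^3+]^2[C2O4^2-]^3
Precipitation begins when Q = Ksp. With [C2O4^2-] = 3.8 × 10^-4 M:
1.5 x 10^-27 = (3.8 × 10^-4)^3 × [La^3+]^2
[La^3+] = (1.5 x 10^-27 / 5.49 × 10^-11)^(1/2) = 5.2 × 10^-9 M

[La^3+] ≈ 5.2 × 10^-9 M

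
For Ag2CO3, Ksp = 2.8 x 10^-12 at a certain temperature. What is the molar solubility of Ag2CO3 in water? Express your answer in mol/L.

Ag2CO3(s) ⇌ 2 Ag^+ + CO3^2-
Ksp = [Ag^+]^2[CO3^2-]
With molar solubility s: [Ag^+] = 2s, [CO3^2-] = s.
Substituting: Ksp = (2s)^2s = 4s^3
s^3 = 2.8 x 10^-12 / 4, so s = 8.9 x 10^-5 M

s = 8.9 x 10^-5 M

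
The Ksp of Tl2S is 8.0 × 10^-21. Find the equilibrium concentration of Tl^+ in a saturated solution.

[Tl^+] = 2.5 x 10^-7 M

Tl2S(s) ⇌ 2 Tl^+ + S^2-
Ksp = [Tl^+]^2[S^2-]
For each mole of Tl2S that dissolves: [Tl^+] = 2s, [S^2-] = s.
Ksp = (2s)^2s = 4s^3
s = (8.0 × 10^-21 / 4)^(1/3) = 1.26 × 10^-7 M
[Tl^+] = 2s = 2.5 x 10^-7 M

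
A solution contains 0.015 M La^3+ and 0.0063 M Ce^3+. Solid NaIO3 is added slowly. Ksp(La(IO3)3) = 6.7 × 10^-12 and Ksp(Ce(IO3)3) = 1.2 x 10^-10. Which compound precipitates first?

Each salt begins to precipitate when Q = Ksp, i.e. when [IO3^-] reaches its threshold.
For La(IO3)3: 6.7 × 10^-12 = 0.015 × [IO3^-]^3  ⇒  [IO3^-] = 7.6 x 10^-4 M.
For Ce(IO3)3: 1.2 x 10^-10 = 0.0063 × [IO3^-]^3  ⇒  [IO3^-] = 2.7 × 10^-3 M.
The salt with the lower threshold [IO3^-] precipitates first: La(IO3)3.

La(IO3)3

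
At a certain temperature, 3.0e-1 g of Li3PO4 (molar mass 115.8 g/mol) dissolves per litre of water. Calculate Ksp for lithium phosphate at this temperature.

Ksp ≈ 1.2 × 10^-9

Molar solubility s = (3.0 × 10^-1 g/L) / (115.8 g/mol) = 2.59 × 10^-3 M.
Li3PO4(s) ⇌ 3 Li^+(aq) + PO4^3-(aq)
For each mole of Li3PO4 that dissolves: [Li^+] = 3s, [PO4^3-] = s.
Ksp = [Li^+]^3[PO4^3-]
Ksp = (3s)^3s = 27s^4
With s = 2.59 x 10^-3: Ksp = 1.2 × 10^-9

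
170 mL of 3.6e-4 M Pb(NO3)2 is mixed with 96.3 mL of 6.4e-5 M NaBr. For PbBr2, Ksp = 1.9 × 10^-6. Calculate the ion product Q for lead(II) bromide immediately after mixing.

Total volume = 170 + 96.3 = 266.3 mL.
[Pb^2+] = 3.6 × 10^-4 × (170/266.3) = 2.30 × 10^-4 M
[Br^-] = 6.4 × 10^-5 × (96.3/266.3) = 2.31 x 10^-5 M
PbBr2(s) ⇌ Pb^2+(aq) + 2 Br^-(aq), so Q = [Pb^2+][Br^-]^2
Q = (2.30 x 10^-4)(2.31 x 10^-5)^2 = 1.2 × 10^-13
Q < Ksp, so no precipitate of PbBr2 forms.

Q ≈ 1.2 x 10^-13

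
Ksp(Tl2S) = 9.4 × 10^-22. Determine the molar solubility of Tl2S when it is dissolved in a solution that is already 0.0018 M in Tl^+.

Tl2S(s) <=> 2 Tl^+ + S^2-
Ksp = [Tl^+]^2[S^2-]
Let s = moles of Tl2S that dissolve per litre. [Tl^+] = 0.0018 + 2s ≈ 0.0018, [S^2-] = s (since the Tl^+ already present dominates).
Ksp ≈ (0.0018)^2 × s
s = 2.9 × 10^-16 M
Check: 2s = 5.8 × 10^-16 ≪ 0.0018, so the approximation is valid.

s = 2.9 x 10^-16 M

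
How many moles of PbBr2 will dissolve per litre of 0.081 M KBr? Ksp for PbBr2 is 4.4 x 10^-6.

s ≈ 6.7 × 10^-4 M

PbBr2(s) <=> Pb^2+ + 2 Br^-
Ksp = [Pb^2+][Br^-]^2
Let s be the molar solubility in this solution. [Pb^2+] = s, [Br^-] = 0.081 + 2s ≈ 0.081 (common-ion effect: Br^- is already 0.081 M).
Ksp ≈ s × (0.081)^2
s = 6.7 × 10^-4 M
Check: 2s = 1.3 x 10^-3 ≪ 0.081, so the approximation is valid.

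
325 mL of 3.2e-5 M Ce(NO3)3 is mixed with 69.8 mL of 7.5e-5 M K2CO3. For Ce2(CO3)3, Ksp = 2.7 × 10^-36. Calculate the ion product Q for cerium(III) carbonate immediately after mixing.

Total volume = 325 + 69.8 = 394.8 mL.
[Ce^3+] = 3.2 x 10^-5 × (325/394.8) = 2.63 x 10^-5 M
[CO3^2-] = 7.5 × 10^-5 × (69.8/394.8) = 1.33 x 10^-5 M
Ce2(CO3)3(s) <=> 2 Ce^3+ + 3 CO3^2-, so Q = [Ce^3+]^2[CO3^2-]^3
Q = (2.63 × 10^-5)^2(1.33 × 10^-5)^3 = 1.6 × 10^-24
Q > Ksp, so Ce2(CO3)3 will precipitate.

Q = 1.6 × 10^-24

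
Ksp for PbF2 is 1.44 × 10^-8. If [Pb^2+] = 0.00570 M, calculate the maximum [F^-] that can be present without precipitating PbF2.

PbF2(s) ⇌ Pb^2+(aq) + 2 F^-(aq)
Ksp = [Pb^2+][F^-]^2
Precipitation begins when Q = Ksp. With [Pb^2+] = 0.00570 M:
1.44 × 10^-8 = (0.00570) × [F^-]^2
[F^-] = (1.44 × 10^-8 / 5.70 × 10^-3)^(1/2) = 1.59 × 10^-3 M

[F^-] ≈ 1.59 × 10^-3 M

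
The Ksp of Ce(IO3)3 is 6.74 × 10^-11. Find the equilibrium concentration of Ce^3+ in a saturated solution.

Ce(IO3)3(s) ⇌ Ce^3+ + 3 IO3^-
Ksp = [Ce^3+][IO3^-]^3
For each mole of Ce(IO3)3 that dissolves: [Ce^3+] = s, [IO3^-] = 3s.
Ksp = s(3s)^3 = 27s^4
s = (6.74 × 10^-11 / 27)^(1/4) = 1.257 × 10^-3 M
[Ce^3+] = s = 1.26 × 10^-3 M

[Ce^3+] ≈ 1.26 × 10^-3 M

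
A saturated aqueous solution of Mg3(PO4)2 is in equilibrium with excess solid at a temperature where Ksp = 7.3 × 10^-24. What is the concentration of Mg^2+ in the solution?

[Mg^2+] = 2.8e-5 M

Mg3(PO4)2(s) ⇌ 3 Mg^2+ + 2 PO4^3-
Ksp = [Mg^2+]^3[PO4^3-]^2
For each mole of Mg3(PO4)2 that dissolves: [Mg^2+] = 3s, [PO4^3-] = 2s.
So Ksp = (3s)^3 × (2s)^2 = 108s^5
s^5 = 7.3 × 10^-24 / 108, so s = 9.25 × 10^-6 M
[Mg^2+] = 3s = 2.8 x 10^-5 M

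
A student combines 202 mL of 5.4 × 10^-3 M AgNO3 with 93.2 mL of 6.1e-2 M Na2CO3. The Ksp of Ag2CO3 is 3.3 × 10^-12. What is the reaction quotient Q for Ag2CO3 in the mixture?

2.6e-7

Total volume = 202 + 93.2 = 295.2 mL.
[Ag^+] = 5.4 x 10^-3 × (202/295.2) = 3.70 × 10^-3 M
[CO3^2-] = 6.1 × 10^-2 × (93.2/295.2) = 1.93 × 10^-2 M
Ag2CO3(s) ⇌ 2 Ag^+ + CO3^2-, so Q = [Ag^+]^2[CO3^2-]
Q = (3.70 × 10^-3)^2(1.93 x 10^-2) = 2.6 x 10^-7
Q > Ksp, so Ag2CO3 will precipitate.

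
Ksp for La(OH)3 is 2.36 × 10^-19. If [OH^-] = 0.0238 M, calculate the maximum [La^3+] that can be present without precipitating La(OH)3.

[La^3+] = 1.75 × 10^-14 M

La(OH)3(s) ⇌ La^3+(aq) + 3 OH^-(aq)
Ksp = [La^3+][OH^-]^3
Precipitation begins when Q = Ksp. With [OH^-] = 0.0238 M:
2.36 × 10^-19 = (0.0238)^3 × [La^3+]
[La^3+] = (2.36 × 10^-19 / 1.348 × 10^-5) = 1.75 × 10^-14 M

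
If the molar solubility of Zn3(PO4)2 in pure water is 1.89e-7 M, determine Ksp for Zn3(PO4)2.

Ksp ≈ 2.60 × 10^-32

Zn3(PO4)2(s) ⇌ 3 Zn^2+(aq) + 2 PO4^3-(aq)
If s mol/L of Zn3(PO4)2 dissolves, [Zn^2+] = 3s and [PO4^3-] = 2s.
Ksp = [Zn^2+]^3[PO4^3-]^2
So Ksp = (3s)^3 × (2s)^2 = 108s^5
With s = 1.89 × 10^-7: Ksp = 2.60 × 10^-32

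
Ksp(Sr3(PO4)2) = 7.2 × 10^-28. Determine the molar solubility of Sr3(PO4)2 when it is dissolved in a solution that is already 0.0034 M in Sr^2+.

s ≈ 6.8 x 10^-11 M

Sr3(PO4)2(s) ⇌ 3 Sr^2+(aq) + 2 PO4^3-(aq)
Ksp = [Sr^2+]^3[PO4^3-]^2
If s mol/L dissolves here, [Sr^2+] = 0.0034 + 3s ≈ 0.0034, [PO4^3-] = 2s (Ksp is small, so little additional dissolves).
Ksp ≈ (0.0034)^3 × (2s)^2
s = 6.8 x 10^-11 M
Check: 3s = 2.0 × 10^-10 ≪ 0.0034, so the approximation is valid.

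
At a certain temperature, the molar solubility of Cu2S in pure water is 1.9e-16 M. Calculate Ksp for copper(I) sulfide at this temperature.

2.7 × 10^-47

Cu2S(s) ⇌ 2 Cu^+(aq) + S^2-(aq)
For each mole of Cu2S that dissolves: [Cu^+] = 2s, [S^2-] = s.
Ksp = [Cu^+]^2[S^2-]
So Ksp = (2s)^2 × s = 4s^3
Ksp = 4 × (1.9 x 10^-16)^3 = 2.7 × 10^-47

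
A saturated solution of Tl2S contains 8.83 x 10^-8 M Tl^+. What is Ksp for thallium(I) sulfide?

Ksp = 3.44e-22

Tl2S(s) <=> 2 Tl^+(aq) + S^2-(aq)
Stoichiometry gives [S^2-] = (1/2)[Tl^+] = 4.415 x 10^-8 M.
Ksp = [Tl^+]^2[S^2-]
Ksp = (8.83 × 10^-8)^2 × 4.415 x 10^-8 = 3.44 × 10^-22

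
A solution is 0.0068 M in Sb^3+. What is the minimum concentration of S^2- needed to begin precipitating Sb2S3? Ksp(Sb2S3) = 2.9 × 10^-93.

Sb2S3(s) ⇌ 2 Sb^3+(aq) + 3 S^2-(aq)
Ksp = [Sb^3+]^2[S^2-]^3
Precipitation begins when Q = Ksp. With [Sb^3+] = 0.0068 M:
2.9 × 10^-93 = (0.0068)^2 × [S^2-]^3
[S^2-] = (2.9 × 10^-93 / 4.62 x 10^-5)^(1/3) = 4.0 × 10^-30 M

[S^2-] = 4.0e-30 M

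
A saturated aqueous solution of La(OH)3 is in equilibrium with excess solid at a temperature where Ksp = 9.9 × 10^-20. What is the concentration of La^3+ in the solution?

[La^3+] = 7.8e-6 M

La(OH)3(s) <=> La^3+ + 3 OH^-
Ksp = [La^3+][OH^-]^3
For each mole of La(OH)3 that dissolves: [La^3+] = s, [OH^-] = 3s.
Ksp = s(3s)^3 = 27s^4
s = (9.9 × 10^-20 / 27)^(1/4) = 7.78 x 10^-6 M
[La^3+] = s = 7.8 × 10^-6 M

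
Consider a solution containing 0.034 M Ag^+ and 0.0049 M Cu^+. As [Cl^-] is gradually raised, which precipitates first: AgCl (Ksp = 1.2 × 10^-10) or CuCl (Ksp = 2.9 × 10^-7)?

Each salt begins to precipitate when Q = Ksp, i.e. when [Cl^-] reaches its threshold.
For AgCl: 1.2 × 10^-10 = 0.034 × [Cl^-]  ⇒  [Cl^-] = 3.5 x 10^-9 M.
For CuCl: 2.9 × 10^-7 = 0.0049 × [Cl^-]  ⇒  [Cl^-] = 5.9 × 10^-5 M.
The salt with the lower threshold [Cl^-] precipitates first: AgCl.

AgCl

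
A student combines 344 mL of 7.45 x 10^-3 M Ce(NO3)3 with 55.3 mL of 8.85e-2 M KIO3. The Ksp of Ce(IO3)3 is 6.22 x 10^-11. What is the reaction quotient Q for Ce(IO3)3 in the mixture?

Total volume = 344 + 55.3 = 399.3 mL.
[Ce^3+] = 7.45 x 10^-3 × (344/399.3) = 6.418 × 10^-3 M
[IO3^-] = 8.85 x 10^-2 × (55.3/399.3) = 1.226 x 10^-2 M
Ce(IO3)3(s) ⇌ Ce^3+(aq) + 3 IO3^-(aq), so Q = [Ce^3+][IO3^-]^3
Q = (6.418 × 10^-3)(1.226 × 10^-2)^3 = 1.18 × 10^-8
Q > Ksp, so Ce(IO3)3 will precipitate.

1.18 x 10^-8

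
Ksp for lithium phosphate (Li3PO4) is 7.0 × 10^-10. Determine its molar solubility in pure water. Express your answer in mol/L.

Li3PO4(s) ⇌ 3 Li^+(aq) + PO4^3-(aq)
Ksp = [Li^+]^3[PO4^3-]
With molar solubility s: [Li^+] = 3s, [PO4^3-] = s.
Substituting: Ksp = (3s)^3s = 27s^4
s = (7.0 × 10^-10 / 27)^(1/4) = 2.3 × 10^-3 M

2.3 x 10^-3 M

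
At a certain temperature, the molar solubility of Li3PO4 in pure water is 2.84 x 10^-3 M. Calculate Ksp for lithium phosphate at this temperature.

Li3PO4(s) ⇌ 3 Li^+(aq) + PO4^3-(aq)
With molar solubility s: [Li^+] = 3s, [PO4^3-] = s.
Ksp = [Li^+]^3[PO4^3-]
Substituting: Ksp = (3s)^3s = 27s^4
Ksp = 27 × (2.84 × 10^-3)^4 = 1.76 × 10^-9

Ksp = 1.76 × 10^-9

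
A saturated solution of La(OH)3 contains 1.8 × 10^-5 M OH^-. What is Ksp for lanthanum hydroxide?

3.5e-20

La(OH)3(s) <=> La^3+ + 3 OH^-
Stoichiometry gives [La^3+] = (1/3)[OH^-] = 6.00 × 10^-6 M.
Ksp = [La^3+][OH^-]^3
Ksp = 6.00 × 10^-6 × (1.8 x 10^-5)^3 = 3.5 × 10^-20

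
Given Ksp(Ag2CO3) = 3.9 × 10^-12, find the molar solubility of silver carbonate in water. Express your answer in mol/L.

s ≈ 9.9 × 10^-5 M

Ag2CO3(s) ⇌ 2 Ag^+ + CO3^2-
Ksp = [Ag^+]^2[CO3^2-]
Let s = molar solubility. Then [Ag^+] = 2s and [CO3^2-] = s.
Ksp = (2s)^2s = 4s^3
Solving, s = (3.9 × 10^-12/4)^(1/3) = 9.9 × 10^-5 M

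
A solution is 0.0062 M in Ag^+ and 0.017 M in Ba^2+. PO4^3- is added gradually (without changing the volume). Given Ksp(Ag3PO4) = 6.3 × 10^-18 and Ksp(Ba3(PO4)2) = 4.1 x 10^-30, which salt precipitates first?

Ba3(PO4)2

Precipitation of each salt starts when its ion product equals its Ksp.
For Ag3PO4: 6.3 × 10^-18 = (0.0062)^3 × [PO4^3-]  ⇒  [PO4^3-] = 2.6 × 10^-11 M.
For Ba3(PO4)2: 4.1 x 10^-30 = (0.017)^3 × [PO4^3-]^2  ⇒  [PO4^3-] = 9.1 × 10^-13 M.
The salt with the lower threshold [PO4^3-] precipitates first: Ba3(PO4)2.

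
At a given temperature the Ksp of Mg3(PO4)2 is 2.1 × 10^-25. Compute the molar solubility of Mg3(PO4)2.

Mg3(PO4)2(s) <=> 3 Mg^2+(aq) + 2 PO4^3-(aq)
Ksp = [Mg^2+]^3[PO4^3-]^2
For each mole of Mg3(PO4)2 that dissolves: [Mg^2+] = 3s, [PO4^3-] = 2s.
So Ksp = (3s)^3 × (2s)^2 = 108s^5
s^5 = 2.1 × 10^-25 / 108, so s = 4.5 × 10^-6 M

4.5e-6 M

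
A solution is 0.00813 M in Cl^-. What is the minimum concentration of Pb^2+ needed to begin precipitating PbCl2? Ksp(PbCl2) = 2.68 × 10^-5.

PbCl2(s) ⇌ Pb^2+ + 2 Cl^-
Ksp = [Pb^2+][Cl^-]^2
Precipitation begins when Q = Ksp. With [Cl^-] = 0.00813 M:
2.68 × 10^-5 = (0.00813)^2 × [Pb^2+]
[Pb^2+] = (2.68 × 10^-5 / 6.610 × 10^-5) = 4.05 × 10^-1 M

4.05 × 10^-1 M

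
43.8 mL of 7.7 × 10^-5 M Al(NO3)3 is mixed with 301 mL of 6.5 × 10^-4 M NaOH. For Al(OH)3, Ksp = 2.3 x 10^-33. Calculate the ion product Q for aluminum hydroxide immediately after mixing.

Q ≈ 1.8 × 10^-15

Total volume = 43.8 + 301 = 344.8 mL.
[Al^3+] = 7.7 × 10^-5 × (43.8/344.8) = 9.78 x 10^-6 M
[OH^-] = 6.5 x 10^-4 × (301/344.8) = 5.67 × 10^-4 M
Al(OH)3(s) ⇌ Al^3+(aq) + 3 OH^-(aq), so Q = [Al^3+][OH^-]^3
Q = (9.78 × 10^-6)(5.67 x 10^-4)^3 = 1.8 x 10^-15
Q > Ksp, so Al(OH)3 will precipitate.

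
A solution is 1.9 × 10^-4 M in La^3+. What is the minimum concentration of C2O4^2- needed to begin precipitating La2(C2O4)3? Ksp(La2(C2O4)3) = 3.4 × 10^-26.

La2(C2O4)3(s) <=> 2 La^3+ + 3 C2O4^2-
Ksp = [La^3+]^2[C2O4^2-]^3
Precipitation begins when Q = Ksp. With [La^3+] = 1.9 × 10^-4 M:
3.4 × 10^-26 = (1.9 × 10^-4)^2 × [C2O4^2-]^3
[C2O4^2-] = (3.4 × 10^-26 / 3.61 × 10^-8)^(1/3) = 9.8 x 10^-7 M

[C2O4^2-] = 9.8 x 10^-7 M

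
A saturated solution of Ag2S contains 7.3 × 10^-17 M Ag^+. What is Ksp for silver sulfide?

Ag2S(s) ⇌ 2 Ag^+ + S^2-
Stoichiometry gives [S^2-] = (1/2)[Ag^+] = 3.65 × 10^-17 M.
Ksp = [Ag^+]^2[S^2-]
Ksp = (7.3 × 10^-17)^2 × 3.65 × 10^-17 = 1.9 × 10^-49

Ksp ≈ 1.9e-49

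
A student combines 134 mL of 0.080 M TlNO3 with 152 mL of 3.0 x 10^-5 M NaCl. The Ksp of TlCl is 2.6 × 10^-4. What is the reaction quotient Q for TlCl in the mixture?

Total volume = 134 + 152 = 286 mL.
[Tl^+] = 8.0 × 10^-2 × (134/286) = 3.75 x 10^-2 M
[Cl^-] = 3.0 × 10^-5 × (152/286) = 1.59 × 10^-5 M
TlCl(s) ⇌ Tl^+(aq) + Cl^-(aq), so Q = [Tl^+][Cl^-]
Q = (3.75 × 10^-2)(1.59 × 10^-5) = 6.0 × 10^-7
Q < Ksp, so no precipitate of TlCl forms.

6.0 × 10^-7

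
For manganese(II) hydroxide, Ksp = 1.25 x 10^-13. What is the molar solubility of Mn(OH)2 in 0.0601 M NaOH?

Mn(OH)2(s) <=> Mn^2+(aq) + 2 OH^-(aq)
Ksp = [Mn^2+][OH^-]^2
Let s be the molar solubility in this solution. [Mn^2+] = s, [OH^-] = 0.0601 + 2s ≈ 0.0601 (since OH^- from NaOH dominates).
Ksp ≈ s × (0.0601)^2
s = 3.46 x 10^-11 M
Check: 2s = 6.9 x 10^-11 ≪ 0.0601, so the approximation is valid.

s = 3.46e-11 M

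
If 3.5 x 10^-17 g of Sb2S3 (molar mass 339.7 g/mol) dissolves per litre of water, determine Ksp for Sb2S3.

Molar solubility s = (3.5 × 10^-17 g/L) / (339.7 g/mol) = 1.03 × 10^-19 M.
Sb2S3(s) ⇌ 2 Sb^3+(aq) + 3 S^2-(aq)
Let s = molar solubility. Then [Sb^3+] = 2s and [S^2-] = 3s.
Ksp = [Sb^3+]^2[S^2-]^3
Ksp = (2s)^2(3s)^3 = 108s^5
With s = 1.03 × 10^-19: Ksp = 1.3 × 10^-93

Ksp ≈ 1.3 x 10^-93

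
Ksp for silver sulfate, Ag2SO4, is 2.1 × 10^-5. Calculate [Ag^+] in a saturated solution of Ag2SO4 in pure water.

Ag2SO4(s) ⇌ 2 Ag^+(aq) + SO4^2-(aq)
Ksp = [Ag^+]^2[SO4^2-]
For each mole of Ag2SO4 that dissolves: [Ag^+] = 2s, [SO4^2-] = s.
Ksp = (2s)^2s = 4s^3
Solving, s = (2.1 × 10^-5/4)^(1/3) = 1.74 × 10^-2 M
[Ag^+] = 2s = 3.5 x 10^-2 M

0.035 M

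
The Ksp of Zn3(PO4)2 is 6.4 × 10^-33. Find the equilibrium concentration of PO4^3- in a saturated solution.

[PO4^3-] ≈ 2.9 × 10^-7 M

Zn3(PO4)2(s) <=> 3 Zn^2+ + 2 PO4^3-
Ksp = [Zn^2+]^3[PO4^3-]^2
If s mol/L of Zn3(PO4)2 dissolves, [Zn^2+] = 3s and [PO4^3-] = 2s.
So Ksp = (3s)^3 × (2s)^2 = 108s^5
s = (6.4 × 10^-33 / 108)^(1/5) = 1.43 x 10^-7 M
[PO4^3-] = 2s = 2.9 x 10^-7 M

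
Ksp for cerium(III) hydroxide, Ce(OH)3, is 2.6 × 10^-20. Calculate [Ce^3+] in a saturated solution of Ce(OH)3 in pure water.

[Ce^3+] ≈ 5.6 × 10^-6 M

Ce(OH)3(s) <=> Ce^3+ + 3 OH^-
Ksp = [Ce^3+][OH^-]^3
If s mol/L of Ce(OH)3 dissolves, [Ce^3+] = s and [OH^-] = 3s.
Substituting: Ksp = s(3s)^3 = 27s^4
s = (2.6 × 10^-20 / 27)^(1/4) = 5.57 × 10^-6 M
[Ce^3+] = s = 5.6 × 10^-6 M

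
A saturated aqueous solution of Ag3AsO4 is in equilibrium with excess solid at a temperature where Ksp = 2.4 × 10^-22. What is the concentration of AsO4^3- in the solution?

Ag3AsO4(s) ⇌ 3 Ag^+ + AsO4^3-
Ksp = [Ag^+]^3[AsO4^3-]
For each mole of Ag3AsO4 that dissolves: [Ag^+] = 3s, [AsO4^3-] = s.
So Ksp = (3s)^3 × s = 27s^4
Solving, s = (2.4 × 10^-22/27)^(1/4) = 1.73 × 10^-6 M
[AsO4^3-] = s = 1.7 × 10^-6 M

1.7 × 10^-6 M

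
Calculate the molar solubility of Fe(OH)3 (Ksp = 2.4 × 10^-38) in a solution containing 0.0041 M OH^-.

s ≈ 3.5e-31 M

Fe(OH)3(s) <=> Fe^3+(aq) + 3 OH^-(aq)
Ksp = [Fe^3+][OH^-]^3
Let s = moles of Fe(OH)3 that dissolve per litre. [Fe^3+] = s, [OH^-] = 0.0041 + 3s ≈ 0.0041 (since the OH^- already present dominates).
Ksp ≈ s × (0.0041)^3
s = 3.5 × 10^-31 M
Check: 3s = 1.0 × 10^-30 ≪ 0.0041, so the approximation is valid.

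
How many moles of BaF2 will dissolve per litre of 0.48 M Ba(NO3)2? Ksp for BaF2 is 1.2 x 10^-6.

7.9 × 10^-4 M

BaF2(s) ⇌ Ba^2+(aq) + 2 F^-(aq)
Ksp = [Ba^2+][F^-]^2
If s mol/L dissolves here, [Ba^2+] = 0.48 + s ≈ 0.48, [F^-] = 2s (since Ba^2+ from Ba(NO3)2 dominates).
Ksp ≈ 0.48 × (2s)^2
s = 7.9 × 10^-4 M
Check: s = 7.9 × 10^-4 ≪ 0.48, so the approximation is valid.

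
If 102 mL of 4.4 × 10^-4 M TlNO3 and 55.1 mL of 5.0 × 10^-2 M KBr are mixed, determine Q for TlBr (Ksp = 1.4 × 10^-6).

Total volume = 102 + 55.1 = 157.1 mL.
[Tl^+] = 4.4 × 10^-4 × (102/157.1) = 2.86 × 10^-4 M
[Br^-] = 5.0 × 10^-2 × (55.1/157.1) = 1.75 x 10^-2 M
TlBr(s) <=> Tl^+(aq) + Br^-(aq), so Q = [Tl^+][Br^-]
Q = (2.86 × 10^-4)(1.75 × 10^-2) = 5.0 x 10^-6
Q > Ksp, so TlBr will precipitate.

5.0e-6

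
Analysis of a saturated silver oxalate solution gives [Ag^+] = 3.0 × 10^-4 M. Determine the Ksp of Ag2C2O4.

Ag2C2O4(s) <=> 2 Ag^+ + C2O4^2-
Stoichiometry gives [C2O4^2-] = (1/2)[Ag^+] = 1.50 x 10^-4 M.
Ksp = [Ag^+]^2[C2O4^2-]
Ksp = (3.0 x 10^-4)^2 × 1.50 x 10^-4 = 1.4 × 10^-11

1.4 × 10^-11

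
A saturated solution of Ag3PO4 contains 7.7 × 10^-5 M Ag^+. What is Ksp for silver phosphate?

Ag3PO4(s) <=> 3 Ag^+(aq) + PO4^3-(aq)
Stoichiometry gives [PO4^3-] = (1/3)[Ag^+] = 2.57 × 10^-5 M.
Ksp = [Ag^+]^3[PO4^3-]
Ksp = (7.7 x 10^-5)^3 × 2.57 × 10^-5 = 1.2 x 10^-17

Ksp = 1.2e-17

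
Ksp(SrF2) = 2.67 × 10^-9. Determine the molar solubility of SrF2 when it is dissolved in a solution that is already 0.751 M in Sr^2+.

s = 2.98e-5 M

SrF2(s) ⇌ Sr^2+ + 2 F^-
Ksp = [Sr^2+][F^-]^2
Let s be the molar solubility in this solution. [Sr^2+] = 0.751 + s ≈ 0.751, [F^-] = 2s (Ksp is small, so little additional dissolves).
Ksp ≈ 0.751 × (2s)^2
s = 2.98 x 10^-5 M
Check: s = 3.0 × 10^-5 ≪ 0.751, so the approximation is valid.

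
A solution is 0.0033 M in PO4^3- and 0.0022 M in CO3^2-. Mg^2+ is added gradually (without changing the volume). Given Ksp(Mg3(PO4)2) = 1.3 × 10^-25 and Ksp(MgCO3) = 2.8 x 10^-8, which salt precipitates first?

Mg3(PO4)2

Precipitation of each salt starts when its ion product equals its Ksp.
For Mg3(PO4)2: 1.3 × 10^-25 = (0.0033)^2 × [Mg^2+]^3  ⇒  [Mg^2+] = 2.3 x 10^-7 M.
For MgCO3: 2.8 x 10^-8 = 0.0022 × [Mg^2+]  ⇒  [Mg^2+] = 1.3 × 10^-5 M.
The salt with the lower threshold [Mg^2+] precipitates first: Mg3(PO4)2.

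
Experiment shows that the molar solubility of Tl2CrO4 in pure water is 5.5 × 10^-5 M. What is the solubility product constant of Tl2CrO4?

Tl2CrO4(s) <=> 2 Tl^+ + CrO4^2-
For each mole of Tl2CrO4 that dissolves: [Tl^+] = 2s, [CrO4^2-] = s.
Ksp = [Tl^+]^2[CrO4^2-]
Substituting: Ksp = (2s)^2s = 4s^3
With s = 5.5 × 10^-5: Ksp = 6.7 × 10^-13

6.7e-13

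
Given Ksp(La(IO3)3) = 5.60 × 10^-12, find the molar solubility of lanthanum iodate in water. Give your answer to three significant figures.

6.75 × 10^-4 M

La(IO3)3(s) ⇌ La^3+(aq) + 3 IO3^-(aq)
Ksp = [La^3+][IO3^-]^3
For each mole of La(IO3)3 that dissolves: [La^3+] = s, [IO3^-] = 3s.
Ksp = s(3s)^3 = 27s^4
s^4 = 5.60 × 10^-12 / 27, so s = 6.75 × 10^-4 M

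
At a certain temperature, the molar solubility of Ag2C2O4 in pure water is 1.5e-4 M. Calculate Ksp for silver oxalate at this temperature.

1.4 × 10^-11

Ag2C2O4(s) ⇌ 2 Ag^+(aq) + C2O4^2-(aq)
With molar solubility s: [Ag^+] = 2s, [C2O4^2-] = s.
Ksp = [Ag^+]^2[C2O4^2-]
Substituting: Ksp = (2s)^2s = 4s^3
Ksp = 4 × (1.5 × 10^-4)^3 = 1.4 x 10^-11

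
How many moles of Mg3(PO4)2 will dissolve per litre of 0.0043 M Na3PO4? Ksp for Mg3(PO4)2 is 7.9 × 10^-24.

Mg3(PO4)2(s) <=> 3 Mg^2+ + 2 PO4^3-
Ksp = [Mg^2+]^3[PO4^3-]^2
Let s = moles of Mg3(PO4)2 that dissolve per litre. [Mg^2+] = 3s, [PO4^3-] = 0.0043 + 2s ≈ 0.0043 (since PO4^3- from Na3PO4 dominates).
Ksp ≈ (3s)^3 × (0.0043)^2
s = 2.5 × 10^-7 M
Check: 2s = 5.0 × 10^-7 ≪ 0.0043, so the approximation is valid.

s = 2.5e-7 M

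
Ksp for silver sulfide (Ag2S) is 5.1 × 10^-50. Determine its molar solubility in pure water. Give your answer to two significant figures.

2.3e-17 M

Ag2S(s) <=> 2 Ag^+ + S^2-
Ksp = [Ag^+]^2[S^2-]
If s mol/L of Ag2S dissolves, [Ag^+] = 2s and [S^2-] = s.
So Ksp = (2s)^2 × s = 4s^3
Solving, s = (5.1 × 10^-50/4)^(1/3) = 2.3 × 10^-17 M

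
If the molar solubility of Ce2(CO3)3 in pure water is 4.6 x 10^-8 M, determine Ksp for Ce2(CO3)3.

Ce2(CO3)3(s) ⇌ 2 Ce^3+ + 3 CO3^2-
Let s = molar solubility. Then [Ce^3+] = 2s and [CO3^2-] = 3s.
Ksp = [Ce^3+]^2[CO3^2-]^3
Ksp = (2s)^2(3s)^3 = 108s^5
Ksp = 108 × (4.6 × 10^-8)^5 = 2.2 × 10^-35

Ksp = 2.2 × 10^-35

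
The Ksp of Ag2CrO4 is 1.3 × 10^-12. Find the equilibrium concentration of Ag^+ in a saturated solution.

[Ag^+] = 1.4e-4 M

Ag2CrO4(s) ⇌ 2 Ag^+ + CrO4^2-
Ksp = [Ag^+]^2[CrO4^2-]
For each mole of Ag2CrO4 that dissolves: [Ag^+] = 2s, [CrO4^2-] = s.
So Ksp = (2s)^2 × s = 4s^3
s^3 = 1.3 × 10^-12 / 4, so s = 6.88 × 10^-5 M
[Ag^+] = 2s = 1.4 × 10^-4 M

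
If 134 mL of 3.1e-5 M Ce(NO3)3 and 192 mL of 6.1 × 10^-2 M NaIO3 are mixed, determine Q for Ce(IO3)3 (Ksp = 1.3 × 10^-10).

Q = 5.9 x 10^-10

Total volume = 134 + 192 = 326 mL.
[Ce^3+] = 3.1 × 10^-5 × (134/326) = 1.27 × 10^-5 M
[IO3^-] = 6.1 × 10^-2 × (192/326) = 3.59 × 10^-2 M
Ce(IO3)3(s) ⇌ Ce^3+ + 3 IO3^-, so Q = [Ce^3+][IO3^-]^3
Q = (1.27 × 10^-5)(3.59 × 10^-2)^3 = 5.9 × 10^-10
Q > Ksp, so Ce(IO3)3 will precipitate.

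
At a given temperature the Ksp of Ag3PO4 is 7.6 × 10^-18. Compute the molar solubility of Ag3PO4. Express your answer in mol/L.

Ag3PO4(s) ⇌ 3 Ag^+ + PO4^3-
Ksp = [Ag^+]^3[PO4^3-]
If s mol/L of Ag3PO4 dissolves, [Ag^+] = 3s and [PO4^3-] = s.
Substituting: Ksp = (3s)^3s = 27s^4
s^4 = 7.6 × 10^-18 / 27, so s = 2.3 x 10^-5 M

2.3e-5 M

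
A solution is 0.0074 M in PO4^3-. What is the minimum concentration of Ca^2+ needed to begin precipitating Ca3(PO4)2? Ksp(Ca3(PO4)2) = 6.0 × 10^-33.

Ca3(PO4)2(s) ⇌ 3 Ca^2+ + 2 PO4^3-
Ksp = [Ca^2+]^3[PO4^3-]^2
Precipitation begins when Q = Ksp. With [PO4^3-] = 0.0074 M:
6.0 × 10^-33 = (0.0074)^2 × [Ca^2+]^3
[Ca^2+] = (6.0 × 10^-33 / 5.48 x 10^-5)^(1/3) = 4.8 × 10^-10 M

[Ca^2+] = 4.8e-10 M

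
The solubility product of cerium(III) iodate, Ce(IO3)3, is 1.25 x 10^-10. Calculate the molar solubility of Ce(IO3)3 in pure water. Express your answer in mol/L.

s ≈ 1.47 x 10^-3 M

Ce(IO3)3(s) ⇌ Ce^3+ + 3 IO3^-
Ksp = [Ce^3+][IO3^-]^3
For each mole of Ce(IO3)3 that dissolves: [Ce^3+] = s, [IO3^-] = 3s.
Substituting: Ksp = s(3s)^3 = 27s^4
s^4 = 1.25 x 10^-10 / 27, so s = 1.47 x 10^-3 M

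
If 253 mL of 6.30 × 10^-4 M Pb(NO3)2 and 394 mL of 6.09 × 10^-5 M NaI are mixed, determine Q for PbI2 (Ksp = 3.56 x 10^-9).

Total volume = 253 + 394 = 647 mL.
[Pb^2+] = 6.30 x 10^-4 × (253/647) = 2.464 × 10^-4 M
[I^-] = 6.09 x 10^-5 × (394/647) = 3.709 × 10^-5 M
PbI2(s) <=> Pb^2+ + 2 I^-, so Q = [Pb^2+][I^-]^2
Q = (2.464 × 10^-4)(3.709 x 10^-5)^2 = 3.39 × 10^-13
Q < Ksp, so no precipitate of PbI2 forms.

Q = 3.39 × 10^-13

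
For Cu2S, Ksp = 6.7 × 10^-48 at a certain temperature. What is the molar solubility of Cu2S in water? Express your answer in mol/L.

1.2e-16 M

Cu2S(s) ⇌ 2 Cu^+ + S^2-
Ksp = [Cu^+]^2[S^2-]
With molar solubility s: [Cu^+] = 2s, [S^2-] = s.
Substituting: Ksp = (2s)^2s = 4s^3
s^3 = 6.7 × 10^-48 / 4, so s = 1.2 × 10^-16 M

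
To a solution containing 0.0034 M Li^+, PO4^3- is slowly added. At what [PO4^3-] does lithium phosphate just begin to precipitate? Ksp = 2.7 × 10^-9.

Li3PO4(s) ⇌ 3 Li^+ + PO4^3-
Ksp = [Li^+]^3[PO4^3-]
Precipitation begins when Q = Ksp. With [Li^+] = 0.0034 M:
2.7 × 10^-9 = (0.0034)^3 × [PO4^3-]
[PO4^3-] = (2.7 × 10^-9 / 3.93 x 10^-8) = 6.9 x 10^-2 M

[PO4^3-] ≈ 6.9 × 10^-2 M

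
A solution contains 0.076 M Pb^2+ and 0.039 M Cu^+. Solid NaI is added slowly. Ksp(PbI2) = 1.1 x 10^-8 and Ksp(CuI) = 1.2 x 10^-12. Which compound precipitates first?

Precipitation of each salt starts when its ion product equals its Ksp.
For PbI2: 1.1 x 10^-8 = 0.076 × [I^-]^2  ⇒  [I^-] = 3.8 x 10^-4 M.
For CuI: 1.2 x 10^-12 = 0.039 × [I^-]  ⇒  [I^-] = 3.1 × 10^-11 M.
The salt with the lower threshold [I^-] precipitates first: CuI.

CuI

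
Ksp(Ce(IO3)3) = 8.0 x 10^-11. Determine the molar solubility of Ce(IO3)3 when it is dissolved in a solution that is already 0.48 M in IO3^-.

Ce(IO3)3(s) ⇌ Ce^3+ + 3 IO3^-
Ksp = [Ce^3+][IO3^-]^3
Let s = moles of Ce(IO3)3 that dissolve per litre. [Ce^3+] = s, [IO3^-] = 0.48 + 3s ≈ 0.48 (since the IO3^- already present dominates).
Ksp ≈ s × (0.48)^3
s = 7.2 × 10^-10 M
Check: 3s = 2.2 × 10^-9 ≪ 0.48, so the approximation is valid.

s ≈ 7.2 x 10^-10 M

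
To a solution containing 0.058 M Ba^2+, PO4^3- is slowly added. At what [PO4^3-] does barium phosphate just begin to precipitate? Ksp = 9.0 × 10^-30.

Ba3(PO4)2(s) ⇌ 3 Ba^2+(aq) + 2 PO4^3-(aq)
Ksp = [Ba^2+]^3[PO4^3-]^2
Precipitation begins when Q = Ksp. With [Ba^2+] = 0.058 M:
9.0 × 10^-30 = (0.058)^3 × [PO4^3-]^2
[PO4^3-] = (9.0 × 10^-30 / 1.95 × 10^-4)^(1/2) = 2.1 × 10^-13 M

2.1 × 10^-13 M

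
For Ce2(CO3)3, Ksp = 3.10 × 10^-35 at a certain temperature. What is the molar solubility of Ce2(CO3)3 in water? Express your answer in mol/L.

s ≈ 4.92 × 10^-8 M

Ce2(CO3)3(s) <=> 2 Ce^3+(aq) + 3 CO3^2-(aq)
Ksp = [Ce^3+]^2[CO3^2-]^3
Let s = molar solubility. Then [Ce^3+] = 2s and [CO3^2-] = 3s.
Substituting: Ksp = (2s)^2(3s)^3 = 108s^5
s = (3.10 × 10^-35 / 108)^(1/5) = 4.92 x 10^-8 M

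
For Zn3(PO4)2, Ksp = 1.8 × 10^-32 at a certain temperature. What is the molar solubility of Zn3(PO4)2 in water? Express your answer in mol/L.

s = 1.8e-7 M

Zn3(PO4)2(s) <=> 3 Zn^2+(aq) + 2 PO4^3-(aq)
Ksp = [Zn^2+]^3[PO4^3-]^2
For each mole of Zn3(PO4)2 that dissolves: [Zn^2+] = 3s, [PO4^3-] = 2s.
Substituting: Ksp = (3s)^3(2s)^2 = 108s^5
s = (1.8 × 10^-32 / 108)^(1/5) = 1.8 x 10^-7 M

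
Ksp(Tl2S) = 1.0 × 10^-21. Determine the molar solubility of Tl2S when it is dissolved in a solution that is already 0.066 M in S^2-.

s = 6.2e-11 M

Tl2S(s) <=> 2 Tl^+ + S^2-
Ksp = [Tl^+]^2[S^2-]
Let s be the molar solubility in this solution. [Tl^+] = 2s, [S^2-] = 0.066 + s ≈ 0.066 (common-ion effect: S^2- is already 0.066 M).
Ksp ≈ (2s)^2 × 0.066
s = 6.2 × 10^-11 M
Check: s = 6.2 × 10^-11 ≪ 0.066, so the approximation is valid.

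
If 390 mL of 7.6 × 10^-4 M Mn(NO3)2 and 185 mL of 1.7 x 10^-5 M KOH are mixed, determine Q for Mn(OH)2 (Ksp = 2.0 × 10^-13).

1.5 × 10^-14

Total volume = 390 + 185 = 575 mL.
[Mn^2+] = 7.6 × 10^-4 × (390/575) = 5.15 × 10^-4 M
[OH^-] = 1.7 × 10^-5 × (185/575) = 5.47 × 10^-6 M
Mn(OH)2(s) ⇌ Mn^2+ + 2 OH^-, so Q = [Mn^2+][OH^-]^2
Q = (5.15 × 10^-4)(5.47 × 10^-6)^2 = 1.5 × 10^-14
Q < Ksp, so no precipitate of Mn(OH)2 forms.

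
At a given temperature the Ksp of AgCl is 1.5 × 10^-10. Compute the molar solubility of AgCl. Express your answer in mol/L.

AgCl(s) <=> Ag^+(aq) + Cl^-(aq)
Ksp = [Ag^+][Cl^-]
If s mol/L of AgCl dissolves, [Ag^+] = s and [Cl^-] = s.
Ksp = s^2
s = (1.5 × 10^-10)^(1/2) = 1.2 x 10^-5 M

1.2 x 10^-5 M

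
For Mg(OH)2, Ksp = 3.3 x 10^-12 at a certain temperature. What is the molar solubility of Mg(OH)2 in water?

Mg(OH)2(s) ⇌ Mg^2+(aq) + 2 OH^-(aq)
Ksp = [Mg^2+][OH^-]^2
If s mol/L of Mg(OH)2 dissolves, [Mg^2+] = s and [OH^-] = 2s.
Ksp = s(2s)^2 = 4s^3
s^3 = 3.3 x 10^-12 / 4, so s = 9.4 × 10^-5 M

s = 9.4 × 10^-5 M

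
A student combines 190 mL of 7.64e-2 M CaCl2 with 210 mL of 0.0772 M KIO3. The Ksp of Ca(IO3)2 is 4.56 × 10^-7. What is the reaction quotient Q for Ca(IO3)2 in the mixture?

Total volume = 190 + 210 = 400 mL.
[Ca^2+] = 7.64 × 10^-2 × (190/400) = 3.629 x 10^-2 M
[IO3^-] = 7.72 × 10^-2 × (210/400) = 4.053 × 10^-2 M
Ca(IO3)2(s) ⇌ Ca^2+ + 2 IO3^-, so Q = [Ca^2+][IO3^-]^2
Q = (3.629 × 10^-2)(4.053 × 10^-2)^2 = 5.96 × 10^-5
Q > Ksp, so Ca(IO3)2 will precipitate.

Q = 5.96 × 10^-5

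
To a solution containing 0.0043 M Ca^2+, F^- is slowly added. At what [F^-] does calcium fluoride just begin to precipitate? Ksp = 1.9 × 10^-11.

CaF2(s) <=> Ca^2+(aq) + 2 F^-(aq)
Ksp = [Ca^2+][F^-]^2
Precipitation begins when Q = Ksp. With [Ca^2+] = 0.0043 M:
1.9 × 10^-11 = (0.0043) × [F^-]^2
[F^-] = (1.9 × 10^-11 / 4.3 × 10^-3)^(1/2) = 6.6 x 10^-5 M

6.6 × 10^-5 M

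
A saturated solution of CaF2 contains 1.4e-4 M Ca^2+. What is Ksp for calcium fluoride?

1.1 × 10^-11

CaF2(s) ⇌ Ca^2+ + 2 F^-
Stoichiometry gives [F^-] = (2/1)[Ca^2+] = 2.80 × 10^-4 M.
Ksp = [Ca^2+][F^-]^2
Ksp = 1.4 × 10^-4 × (2.80 x 10^-4)^2 = 1.1 × 10^-11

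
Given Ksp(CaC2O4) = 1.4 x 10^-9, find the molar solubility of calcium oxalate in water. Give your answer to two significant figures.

CaC2O4(s) ⇌ Ca^2+ + C2O4^2-
Ksp = [Ca^2+][C2O4^2-]
With molar solubility s: [Ca^2+] = s, [C2O4^2-] = s.
Ksp = s × s = s^2
s = √(1.4 x 10^-9) = 3.7 × 10^-5 M

s = 3.7e-5 M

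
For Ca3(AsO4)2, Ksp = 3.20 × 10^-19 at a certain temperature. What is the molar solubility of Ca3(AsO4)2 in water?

7.84 × 10^-5 M

Ca3(AsO4)2(s) <=> 3 Ca^2+ + 2 AsO4^3-
Ksp = [Ca^2+]^3[AsO4^3-]^2
Let s = molar solubility. Then [Ca^2+] = 3s and [AsO4^3-] = 2s.
So Ksp = (3s)^3 × (2s)^2 = 108s^5
s = (3.20 × 10^-19 / 108)^(1/5) = 7.84 × 10^-5 M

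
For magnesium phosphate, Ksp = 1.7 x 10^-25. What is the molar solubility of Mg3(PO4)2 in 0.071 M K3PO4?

1.1 × 10^-8 M

Mg3(PO4)2(s) ⇌ 3 Mg^2+(aq) + 2 PO4^3-(aq)
Ksp = [Mg^2+]^3[PO4^3-]^2
If s mol/L dissolves here, [Mg^2+] = 3s, [PO4^3-] = 0.071 + 2s ≈ 0.071 (common-ion effect: PO4^3- is already 0.071 M).
Ksp ≈ (3s)^3 × (0.071)^2
s = 1.1 × 10^-8 M
Check: 2s = 2.2 × 10^-8 ≪ 0.071, so the approximation is valid.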